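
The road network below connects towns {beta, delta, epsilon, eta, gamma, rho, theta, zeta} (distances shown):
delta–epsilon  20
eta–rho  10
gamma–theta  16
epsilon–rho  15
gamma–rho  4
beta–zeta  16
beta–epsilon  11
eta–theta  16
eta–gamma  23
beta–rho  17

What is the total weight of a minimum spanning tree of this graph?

92

Kruskal: consider edges lightest-first.
gamma–rho (4): add — endpoints in different components.
eta–rho (10): add — endpoints in different components.
beta–epsilon (11): add — endpoints in different components.
epsilon–rho (15): add — endpoints in different components.
beta–zeta (16): add — endpoints in different components.
eta–theta (16): add — endpoints in different components.
gamma–theta (16): skip — theta and gamma already connected.
beta–rho (17): skip — beta and rho already connected.
delta–epsilon (20): add — endpoints in different components.
MST edges: gamma–rho, eta–rho, beta–epsilon, epsilon–rho, beta–zeta, eta–theta, delta–epsilon; total weight 4+10+11+15+16+16+20 = 92.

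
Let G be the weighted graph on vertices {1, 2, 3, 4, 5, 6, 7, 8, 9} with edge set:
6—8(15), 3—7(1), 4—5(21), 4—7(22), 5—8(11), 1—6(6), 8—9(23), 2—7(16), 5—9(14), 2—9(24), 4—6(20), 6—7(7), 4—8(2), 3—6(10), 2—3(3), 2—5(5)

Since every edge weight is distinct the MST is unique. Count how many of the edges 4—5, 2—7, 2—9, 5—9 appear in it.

Sort edges by weight, then run Kruskal:
3—7 (1): add — endpoints in different components.
4—8 (2): add — endpoints in different components.
2—3 (3): add — endpoints in different components.
2—5 (5): add — endpoints in different components.
1—6 (6): add — endpoints in different components.
6—7 (7): add — endpoints in different components.
3—6 (10): skip — 3 and 6 already connected.
5—8 (11): add — endpoints in different components.
5—9 (14): add — endpoints in different components.
MST edge set: {3—7, 4—8, 2—3, 2—5, 1—6, 6—7, 5—8, 5—9}.
Of the listed edges, {5—9} are in the MST → 1.

1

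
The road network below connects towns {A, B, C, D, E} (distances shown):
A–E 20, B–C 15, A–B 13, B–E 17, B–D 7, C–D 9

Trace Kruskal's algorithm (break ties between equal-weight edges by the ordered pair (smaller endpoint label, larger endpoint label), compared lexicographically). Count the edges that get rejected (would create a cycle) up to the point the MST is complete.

1

Kruskal's algorithm — process edges by increasing weight (ties by edge label):
B–D (7): add — endpoints in different components.
C–D (9): add — endpoints in different components.
A–B (13): add — endpoints in different components.
B–C (15): skip — B and C already connected.
B–E (17): add — endpoints in different components.
Edges rejected before the tree was complete: 1.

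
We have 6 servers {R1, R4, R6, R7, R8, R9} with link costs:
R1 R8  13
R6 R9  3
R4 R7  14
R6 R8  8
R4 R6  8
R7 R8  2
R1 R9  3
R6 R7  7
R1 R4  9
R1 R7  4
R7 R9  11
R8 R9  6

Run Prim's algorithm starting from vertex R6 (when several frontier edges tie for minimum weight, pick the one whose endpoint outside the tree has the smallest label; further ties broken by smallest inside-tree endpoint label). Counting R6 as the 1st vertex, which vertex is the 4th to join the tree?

R7

Prim's algorithm from R6:
Step 1: frontier [R6 R9 3, R6 R7 7, R4 R6 8, R6 R8 8] → take R6 R9 (3); add R9.
Step 2: frontier [R6 R7 7, R4 R6 8, R6 R8 8, R1 R9 3, R8 R9 6, R7 R9 11] → take R1 R9 (3); add R1.
Step 3: frontier [R1 R7 4, R1 R4 9, R1 R8 13, R6 R7 7, R4 R6 8, R6 R8 8, R8 R9 6, R7 R9 11] → take R1 R7 (4); add R7.
Step 4: frontier [R1 R4 9, R1 R8 13, R4 R6 8, R6 R8 8, R7 R8 2, R4 R7 14, R8 R9 6] → take R7 R8 (2); add R8.
Step 5: frontier [R1 R4 9, R4 R6 8, R4 R7 14] → take R4 R6 (8); add R4.
Vertex order: R6, R9, R1, R7, R8, R4. The 4th vertex is R7.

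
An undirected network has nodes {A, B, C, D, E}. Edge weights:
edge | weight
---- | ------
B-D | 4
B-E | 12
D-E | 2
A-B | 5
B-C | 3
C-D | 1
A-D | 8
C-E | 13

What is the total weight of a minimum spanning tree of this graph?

11

Sort edges by weight, then run Kruskal:
C-D (1): add — endpoints in different components.
D-E (2): add — endpoints in different components.
B-C (3): add — endpoints in different components.
B-D (4): skip — B and D already connected.
A-B (5): add — endpoints in different components.
MST edges: C-D, D-E, B-C, A-B; total weight 1+2+3+5 = 11.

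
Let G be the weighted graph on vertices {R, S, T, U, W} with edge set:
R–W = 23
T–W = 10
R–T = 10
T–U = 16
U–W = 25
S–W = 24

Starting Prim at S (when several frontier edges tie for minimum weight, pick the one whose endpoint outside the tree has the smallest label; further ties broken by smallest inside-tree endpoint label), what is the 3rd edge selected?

R-T

Grow the tree from S using Prim:
Step 1: frontier [S–W 24] → take S–W (24); add W.
Step 2: frontier [T–W 10, R–W 23, U–W 25] → take T–W (10); add T.
Step 3: frontier [R–T 10, T–U 16, R–W 23, U–W 25] → take R–T (10); add R.
Step 4: frontier [T–U 16, U–W 25] → take T–U (16); add U.
The 3rd edge added is R–T.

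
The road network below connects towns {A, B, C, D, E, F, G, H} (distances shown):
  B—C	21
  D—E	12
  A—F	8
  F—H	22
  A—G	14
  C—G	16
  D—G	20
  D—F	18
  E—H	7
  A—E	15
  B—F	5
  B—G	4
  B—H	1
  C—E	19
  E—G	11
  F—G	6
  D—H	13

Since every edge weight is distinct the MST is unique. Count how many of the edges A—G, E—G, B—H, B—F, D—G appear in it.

Sort edges by weight, then run Kruskal:
B—H (1): add — endpoints in different components.
B—G (4): add — endpoints in different components.
B—F (5): add — endpoints in different components.
F—G (6): skip — F and G already connected.
E—H (7): add — endpoints in different components.
A—F (8): add — endpoints in different components.
E—G (11): skip — E and G already connected.
D—E (12): add — endpoints in different components.
D—H (13): skip — D and H already connected.
A—G (14): skip — A and G already connected.
A—E (15): skip — A and E already connected.
C—G (16): add — endpoints in different components.
MST edge set: {B—H, B—G, B—F, E—H, A—F, D—E, C—G}.
Of the listed edges, {B—H, B—F} are in the MST → 2.

2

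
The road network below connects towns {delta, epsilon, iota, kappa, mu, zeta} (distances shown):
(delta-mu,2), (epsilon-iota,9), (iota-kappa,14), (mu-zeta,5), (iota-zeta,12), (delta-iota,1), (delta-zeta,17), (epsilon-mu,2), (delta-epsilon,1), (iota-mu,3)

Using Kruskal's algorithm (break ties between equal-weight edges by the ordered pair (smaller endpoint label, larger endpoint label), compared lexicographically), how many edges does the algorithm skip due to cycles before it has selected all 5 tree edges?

Kruskal: consider edges lightest-first.
delta-epsilon (1): add — endpoints in different components.
delta-iota (1): add — endpoints in different components.
delta-mu (2): add — endpoints in different components.
epsilon-mu (2): skip — epsilon and mu already connected.
iota-mu (3): skip — iota and mu already connected.
mu-zeta (5): add — endpoints in different components.
epsilon-iota (9): skip — iota and epsilon already connected.
iota-zeta (12): skip — iota and zeta already connected.
iota-kappa (14): add — endpoints in different components.
Edges rejected before the tree was complete: 4.

4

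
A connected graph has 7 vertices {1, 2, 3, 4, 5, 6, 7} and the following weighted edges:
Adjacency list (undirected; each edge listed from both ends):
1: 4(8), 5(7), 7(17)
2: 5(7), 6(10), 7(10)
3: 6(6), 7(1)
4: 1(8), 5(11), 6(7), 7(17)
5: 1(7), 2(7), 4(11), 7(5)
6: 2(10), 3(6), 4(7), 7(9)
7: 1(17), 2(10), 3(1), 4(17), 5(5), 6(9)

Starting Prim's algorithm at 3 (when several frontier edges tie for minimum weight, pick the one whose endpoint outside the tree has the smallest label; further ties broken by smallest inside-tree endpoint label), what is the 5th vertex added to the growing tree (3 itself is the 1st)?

Prim's algorithm from 3:
Step 1: frontier [3 7 1, 3 6 6] → take 3 7 (1); add 7.
Step 2: frontier [3 6 6, 5 7 5, 6 7 9, 2 7 10, 1 7 17, 4 7 17] → take 5 7 (5); add 5.
Step 3: frontier [3 6 6, 1 5 7, 2 5 7, 4 5 11, 6 7 9, 2 7 10, 1 7 17, 4 7 17] → take 3 6 (6); add 6.
Step 4: frontier [1 5 7, 2 5 7, 4 5 11, 4 6 7, 2 6 10, 2 7 10, 1 7 17, 4 7 17] → take 1 5 (7); add 1.
Step 5: frontier [1 4 8, 2 5 7, 4 5 11, 4 6 7, 2 6 10, 2 7 10, 4 7 17] → take 2 5 (7); add 2.
Step 6: frontier [1 4 8, 4 5 11, 4 6 7, 4 7 17] → take 4 6 (7); add 4.
Vertex order: 3, 7, 5, 6, 1, 2, 4. The 5th vertex is 1.

1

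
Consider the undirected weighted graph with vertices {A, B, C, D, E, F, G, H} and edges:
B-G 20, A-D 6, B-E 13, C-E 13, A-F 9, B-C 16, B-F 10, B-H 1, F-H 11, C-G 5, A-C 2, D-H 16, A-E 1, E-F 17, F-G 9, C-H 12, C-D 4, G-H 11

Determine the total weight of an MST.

32

Grow the tree from B using Prim:
Step 1: cheapest edge leaving the tree is B-H (1); add H.
Step 2: cheapest edge leaving the tree is B-F (10); add F.
Step 3: cheapest edge leaving the tree is A-F (9); add A.
Step 4: cheapest edge leaving the tree is A-E (1); add E.
Step 5: cheapest edge leaving the tree is A-C (2); add C.
Step 6: cheapest edge leaving the tree is C-D (4); add D.
Step 7: cheapest edge leaving the tree is C-G (5); add G.
MST edges: B-H, B-F, A-F, A-E, A-C, C-D, C-G; total weight 1+10+9+1+2+4+5 = 32.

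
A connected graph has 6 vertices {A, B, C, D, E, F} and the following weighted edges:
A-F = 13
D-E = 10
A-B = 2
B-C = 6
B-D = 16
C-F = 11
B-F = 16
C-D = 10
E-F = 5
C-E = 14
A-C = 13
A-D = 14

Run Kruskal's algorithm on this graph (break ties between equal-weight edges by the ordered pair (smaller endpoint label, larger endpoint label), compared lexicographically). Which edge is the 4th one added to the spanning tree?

C-D

Kruskal's algorithm — process edges by increasing weight (ties by edge label):
A-B (2): add. Components now {A,B} {C} {D} {E} {F}
E-F (5): add. Components now {A,B} {C} {D} {E,F}
B-C (6): add. Components now {A,B,C} {D} {E,F}
C-D (10): add. Components now {A,B,C,D} {E,F}
D-E (10): add. Components now {A,B,C,D,E,F}
The 4th edge added is C-D.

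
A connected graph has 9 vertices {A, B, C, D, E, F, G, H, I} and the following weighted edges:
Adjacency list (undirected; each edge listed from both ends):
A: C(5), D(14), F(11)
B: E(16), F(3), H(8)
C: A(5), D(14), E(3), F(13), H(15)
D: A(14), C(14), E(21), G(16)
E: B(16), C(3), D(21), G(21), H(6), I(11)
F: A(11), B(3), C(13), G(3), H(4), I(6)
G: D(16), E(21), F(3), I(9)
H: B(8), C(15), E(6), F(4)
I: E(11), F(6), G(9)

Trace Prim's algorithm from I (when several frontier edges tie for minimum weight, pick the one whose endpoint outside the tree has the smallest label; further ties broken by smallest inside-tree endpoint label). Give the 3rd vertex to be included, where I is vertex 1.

Grow the tree from I using Prim:
Step 1: cheapest edge leaving the tree is F I (6); add F.
Step 2: cheapest edge leaving the tree is B F (3); add B.
Step 3: cheapest edge leaving the tree is F G (3); add G.
Step 4: cheapest edge leaving the tree is F H (4); add H.
Step 5: cheapest edge leaving the tree is E H (6); add E.
Step 6: cheapest edge leaving the tree is C E (3); add C.
Step 7: cheapest edge leaving the tree is A C (5); add A.
Step 8: cheapest edge leaving the tree is A D (14); add D.
Vertex order: I, F, B, G, H, E, C, A, D. The 3rd vertex is B.

B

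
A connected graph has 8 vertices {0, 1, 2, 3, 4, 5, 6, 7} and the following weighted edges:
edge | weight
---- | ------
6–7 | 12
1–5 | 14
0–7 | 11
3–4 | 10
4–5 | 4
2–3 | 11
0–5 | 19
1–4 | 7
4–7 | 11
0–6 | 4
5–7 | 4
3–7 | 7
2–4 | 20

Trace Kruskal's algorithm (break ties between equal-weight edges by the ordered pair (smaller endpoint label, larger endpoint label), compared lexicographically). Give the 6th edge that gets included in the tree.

Kruskal: consider edges lightest-first.
0–6 (4): add — endpoints in different components.
4–5 (4): add — endpoints in different components.
5–7 (4): add — endpoints in different components.
1–4 (7): add — endpoints in different components.
3–7 (7): add — endpoints in different components.
3–4 (10): skip — 3 and 4 already connected.
0–7 (11): add — endpoints in different components.
2–3 (11): add — endpoints in different components.
The 6th edge added is 0–7.

0-7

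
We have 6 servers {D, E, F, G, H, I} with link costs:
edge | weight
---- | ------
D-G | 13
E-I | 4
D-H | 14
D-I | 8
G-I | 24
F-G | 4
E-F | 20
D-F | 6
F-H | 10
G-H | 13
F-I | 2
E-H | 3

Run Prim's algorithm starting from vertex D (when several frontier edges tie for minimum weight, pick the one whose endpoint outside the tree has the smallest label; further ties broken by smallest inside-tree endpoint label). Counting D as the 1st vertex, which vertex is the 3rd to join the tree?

Prim, starting at D.
Step 1: frontier [D-F 6, D-I 8, D-G 13, D-H 14] → take D-F (6); add F.
Step 2: frontier [D-I 8, D-G 13, D-H 14, F-I 2, F-G 4, F-H 10, E-F 20] → take F-I (2); add I.
Step 3: frontier [D-G 13, D-H 14, F-G 4, F-H 10, E-F 20, E-I 4, G-I 24] → take E-I (4); add E.
Step 4: frontier [D-G 13, D-H 14, E-H 3, F-G 4, F-H 10, G-I 24] → take E-H (3); add H.
Step 5: frontier [D-G 13, F-G 4, G-H 13, G-I 24] → take F-G (4); add G.
Vertex order: D, F, I, E, H, G. The 3rd vertex is I.

I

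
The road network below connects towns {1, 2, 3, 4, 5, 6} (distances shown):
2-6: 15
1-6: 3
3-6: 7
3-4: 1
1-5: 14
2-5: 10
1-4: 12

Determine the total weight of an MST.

35

Sort edges by weight, then run Kruskal:
3-4 (1): add — endpoints in different components.
1-6 (3): add — endpoints in different components.
3-6 (7): add — endpoints in different components.
2-5 (10): add — endpoints in different components.
1-4 (12): skip — 1 and 4 already connected.
1-5 (14): add — endpoints in different components.
MST edges: 3-4, 1-6, 3-6, 2-5, 1-5; total weight 1+3+7+10+14 = 35.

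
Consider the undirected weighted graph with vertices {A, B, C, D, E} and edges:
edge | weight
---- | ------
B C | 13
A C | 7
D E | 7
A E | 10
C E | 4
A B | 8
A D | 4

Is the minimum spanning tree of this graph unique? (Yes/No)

No

Kruskal's algorithm — process edges by increasing weight (ties by edge label):
A D (4): add — endpoints in different components.
C E (4): add — endpoints in different components.
A C (7): add — endpoints in different components.
D E (7): skip — D and E already connected.
A B (8): add — endpoints in different components.
Non-tree edge D E has weight 7, equal to the heaviest edge on its tree cycle — swapping gives another MST of the same weight. Not unique.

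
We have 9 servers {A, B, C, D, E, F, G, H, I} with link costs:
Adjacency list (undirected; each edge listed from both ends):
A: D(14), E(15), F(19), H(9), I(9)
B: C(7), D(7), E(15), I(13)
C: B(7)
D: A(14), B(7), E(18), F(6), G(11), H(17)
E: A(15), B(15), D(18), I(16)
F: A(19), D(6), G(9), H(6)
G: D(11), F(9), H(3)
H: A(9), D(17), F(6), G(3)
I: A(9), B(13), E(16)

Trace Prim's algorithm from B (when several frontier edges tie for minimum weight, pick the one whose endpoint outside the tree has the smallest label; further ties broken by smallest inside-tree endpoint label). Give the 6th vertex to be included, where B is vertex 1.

G

Prim, starting at B.
Step 1: cheapest edge leaving the tree is B C (7); add C.
Step 2: cheapest edge leaving the tree is B D (7); add D.
Step 3: cheapest edge leaving the tree is D F (6); add F.
Step 4: cheapest edge leaving the tree is F H (6); add H.
Step 5: cheapest edge leaving the tree is G H (3); add G.
Step 6: cheapest edge leaving the tree is A H (9); add A.
Step 7: cheapest edge leaving the tree is A I (9); add I.
Step 8: cheapest edge leaving the tree is A E (15); add E.
Vertex order: B, C, D, F, H, G, A, I, E. The 6th vertex is G.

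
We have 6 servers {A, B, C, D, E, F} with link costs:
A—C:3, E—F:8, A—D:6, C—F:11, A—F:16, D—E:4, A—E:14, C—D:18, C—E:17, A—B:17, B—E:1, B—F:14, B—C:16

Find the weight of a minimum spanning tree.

22

Prim, starting at C.
Step 1: frontier [A—C 3, C—F 11, B—C 16, C—E 17, C—D 18] → take A—C (3); add A.
Step 2: frontier [A—D 6, A—E 14, A—F 16, A—B 17, C—F 11, B—C 16, C—E 17, C—D 18] → take A—D (6); add D.
Step 3: frontier [A—E 14, A—F 16, A—B 17, C—F 11, B—C 16, C—E 17, D—E 4] → take D—E (4); add E.
Step 4: frontier [A—F 16, A—B 17, C—F 11, B—C 16, B—E 1, E—F 8] → take B—E (1); add B.
Step 5: frontier [A—F 16, B—F 14, C—F 11, E—F 8] → take E—F (8); add F.
MST edges: A—C, A—D, D—E, B—E, E—F; total weight 3+6+4+1+8 = 22.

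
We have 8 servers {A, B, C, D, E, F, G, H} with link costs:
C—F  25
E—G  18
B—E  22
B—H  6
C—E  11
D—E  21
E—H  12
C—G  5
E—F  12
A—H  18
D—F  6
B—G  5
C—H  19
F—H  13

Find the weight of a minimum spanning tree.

63

Grow the tree from G using Prim:
Step 1: cheapest edge leaving the tree is B—G (5); add B.
Step 2: cheapest edge leaving the tree is C—G (5); add C.
Step 3: cheapest edge leaving the tree is B—H (6); add H.
Step 4: cheapest edge leaving the tree is C—E (11); add E.
Step 5: cheapest edge leaving the tree is E—F (12); add F.
Step 6: cheapest edge leaving the tree is D—F (6); add D.
Step 7: cheapest edge leaving the tree is A—H (18); add A.
MST edges: B—G, C—G, B—H, C—E, E—F, D—F, A—H; total weight 5+5+6+11+12+6+18 = 63.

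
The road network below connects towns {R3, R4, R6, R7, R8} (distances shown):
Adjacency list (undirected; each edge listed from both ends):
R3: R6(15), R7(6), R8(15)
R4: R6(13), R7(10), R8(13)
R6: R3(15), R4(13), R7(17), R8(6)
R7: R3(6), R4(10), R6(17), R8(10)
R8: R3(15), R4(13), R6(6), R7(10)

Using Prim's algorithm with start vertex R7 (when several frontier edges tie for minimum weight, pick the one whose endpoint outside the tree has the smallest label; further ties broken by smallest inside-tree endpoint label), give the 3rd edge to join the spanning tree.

R7-R8

Prim's algorithm from R7:
Step 1: cheapest edge leaving the tree is R3 R7 (6); add R3.
Step 2: cheapest edge leaving the tree is R4 R7 (10); add R4.
Step 3: cheapest edge leaving the tree is R7 R8 (10); add R8.
Step 4: cheapest edge leaving the tree is R6 R8 (6); add R6.
The 3rd edge added is R7 R8.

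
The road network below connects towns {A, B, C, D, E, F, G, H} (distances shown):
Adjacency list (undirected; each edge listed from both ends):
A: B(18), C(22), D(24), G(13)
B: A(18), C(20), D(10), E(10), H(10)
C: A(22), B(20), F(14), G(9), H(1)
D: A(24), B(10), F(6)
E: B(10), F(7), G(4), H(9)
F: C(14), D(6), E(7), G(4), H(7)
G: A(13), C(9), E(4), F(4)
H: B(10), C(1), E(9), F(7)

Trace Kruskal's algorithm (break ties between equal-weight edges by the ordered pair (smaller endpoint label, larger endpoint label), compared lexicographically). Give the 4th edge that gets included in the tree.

D-F

Kruskal: consider edges lightest-first.
C—H (1): add — endpoints in different components.
E—G (4): add — endpoints in different components.
F—G (4): add — endpoints in different components.
D—F (6): add — endpoints in different components.
E—F (7): skip — E and F already connected.
F—H (7): add — endpoints in different components.
C—G (9): skip — C and G already connected.
E—H (9): skip — E and H already connected.
B—D (10): add — endpoints in different components.
B—E (10): skip — B and E already connected.
B—H (10): skip — B and H already connected.
A—G (13): add — endpoints in different components.
The 4th edge added is D—F.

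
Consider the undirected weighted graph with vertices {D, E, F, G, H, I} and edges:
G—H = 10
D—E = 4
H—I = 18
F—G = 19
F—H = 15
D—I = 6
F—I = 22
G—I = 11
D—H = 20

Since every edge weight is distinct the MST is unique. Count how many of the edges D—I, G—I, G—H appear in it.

Kruskal: consider edges lightest-first.
D—E (4): add — endpoints in different components.
D—I (6): add — endpoints in different components.
G—H (10): add — endpoints in different components.
G—I (11): add — endpoints in different components.
F—H (15): add — endpoints in different components.
MST edge set: {D—E, D—I, G—H, G—I, F—H}.
Of the listed edges, {D—I, G—I, G—H} are in the MST → 3.

3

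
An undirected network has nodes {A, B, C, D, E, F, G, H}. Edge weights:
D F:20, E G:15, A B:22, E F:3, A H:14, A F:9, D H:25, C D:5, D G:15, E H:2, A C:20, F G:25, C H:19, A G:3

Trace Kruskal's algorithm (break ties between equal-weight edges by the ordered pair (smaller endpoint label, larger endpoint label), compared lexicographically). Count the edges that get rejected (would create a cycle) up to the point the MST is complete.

5

Kruskal's algorithm — process edges by increasing weight (ties by edge label):
E H (2): add — endpoints in different components.
A G (3): add — endpoints in different components.
E F (3): add — endpoints in different components.
C D (5): add — endpoints in different components.
A F (9): add — endpoints in different components.
A H (14): skip — A and H already connected.
D G (15): add — endpoints in different components.
E G (15): skip — E and G already connected.
C H (19): skip — C and H already connected.
A C (20): skip — A and C already connected.
D F (20): skip — D and F already connected.
A B (22): add — endpoints in different components.
Edges rejected before the tree was complete: 5.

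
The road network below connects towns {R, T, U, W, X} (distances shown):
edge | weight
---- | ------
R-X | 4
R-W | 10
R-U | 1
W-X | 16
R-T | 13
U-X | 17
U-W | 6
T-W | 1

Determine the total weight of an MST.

12

Prim's algorithm from U:
Step 1: frontier [R-U 1, U-W 6, U-X 17] → take R-U (1); add R.
Step 2: frontier [R-X 4, R-W 10, R-T 13, U-W 6, U-X 17] → take R-X (4); add X.
Step 3: frontier [R-W 10, R-T 13, U-W 6, W-X 16] → take U-W (6); add W.
Step 4: frontier [R-T 13, T-W 1] → take T-W (1); add T.
MST edges: R-U, R-X, U-W, T-W; total weight 1+4+6+1 = 12.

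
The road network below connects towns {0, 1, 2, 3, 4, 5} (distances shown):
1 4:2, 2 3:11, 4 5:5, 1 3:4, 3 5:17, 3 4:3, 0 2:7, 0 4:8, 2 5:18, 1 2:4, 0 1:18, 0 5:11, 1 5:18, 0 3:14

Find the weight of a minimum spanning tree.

21

Prim, starting at 3.
Step 1: frontier [3 4 3, 1 3 4, 2 3 11, 0 3 14, 3 5 17] → take 3 4 (3); add 4.
Step 2: frontier [1 3 4, 2 3 11, 0 3 14, 3 5 17, 1 4 2, 4 5 5, 0 4 8] → take 1 4 (2); add 1.
Step 3: frontier [1 2 4, 0 1 18, 1 5 18, 2 3 11, 0 3 14, 3 5 17, 4 5 5, 0 4 8] → take 1 2 (4); add 2.
Step 4: frontier [0 1 18, 1 5 18, 0 2 7, 2 5 18, 0 3 14, 3 5 17, 4 5 5, 0 4 8] → take 4 5 (5); add 5.
Step 5: frontier [0 1 18, 0 2 7, 0 3 14, 0 4 8, 0 5 11] → take 0 2 (7); add 0.
MST edges: 3 4, 1 4, 1 2, 4 5, 0 2; total weight 3+2+4+5+7 = 21.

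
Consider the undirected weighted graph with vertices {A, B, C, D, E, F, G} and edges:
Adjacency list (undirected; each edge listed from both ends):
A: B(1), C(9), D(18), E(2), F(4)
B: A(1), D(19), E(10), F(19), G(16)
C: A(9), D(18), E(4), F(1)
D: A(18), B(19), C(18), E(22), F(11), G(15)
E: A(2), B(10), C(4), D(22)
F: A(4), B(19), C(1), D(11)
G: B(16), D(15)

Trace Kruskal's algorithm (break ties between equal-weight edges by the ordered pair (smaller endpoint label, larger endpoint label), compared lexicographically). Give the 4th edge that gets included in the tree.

Kruskal: consider edges lightest-first.
A B (1): add. Components now {A,B} {C} {D} {E} {F} {G}
C F (1): add. Components now {A,B} {C,F} {D} {E} {G}
A E (2): add. Components now {A,B,E} {C,F} {D} {G}
A F (4): add. Components now {A,B,C,E,F} {D} {G}
C E (4): skip — C and E already connected.
A C (9): skip — A and C already connected.
B E (10): skip — B and E already connected.
D F (11): add. Components now {A,B,C,D,E,F} {G}
D G (15): add. Components now {A,B,C,D,E,F,G}
The 4th edge added is A F.

A-F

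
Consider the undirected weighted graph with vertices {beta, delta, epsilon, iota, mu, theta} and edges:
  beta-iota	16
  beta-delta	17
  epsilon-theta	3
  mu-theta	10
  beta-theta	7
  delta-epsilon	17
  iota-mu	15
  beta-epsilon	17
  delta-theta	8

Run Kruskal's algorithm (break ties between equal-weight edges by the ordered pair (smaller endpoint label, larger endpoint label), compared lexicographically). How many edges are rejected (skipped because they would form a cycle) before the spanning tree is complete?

0

Kruskal's algorithm — process edges by increasing weight (ties by edge label):
epsilon-theta (3): add — endpoints in different components.
beta-theta (7): add — endpoints in different components.
delta-theta (8): add — endpoints in different components.
mu-theta (10): add — endpoints in different components.
iota-mu (15): add — endpoints in different components.
Edges rejected before the tree was complete: 0.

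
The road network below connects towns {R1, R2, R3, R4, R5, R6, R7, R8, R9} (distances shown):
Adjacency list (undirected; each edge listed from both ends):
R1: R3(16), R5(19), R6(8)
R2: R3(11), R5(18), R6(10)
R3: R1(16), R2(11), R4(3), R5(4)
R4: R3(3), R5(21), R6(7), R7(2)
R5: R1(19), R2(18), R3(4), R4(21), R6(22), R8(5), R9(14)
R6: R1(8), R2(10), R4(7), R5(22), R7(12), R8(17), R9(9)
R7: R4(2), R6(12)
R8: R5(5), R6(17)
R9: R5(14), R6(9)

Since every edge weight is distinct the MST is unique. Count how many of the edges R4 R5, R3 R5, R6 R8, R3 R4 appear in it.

Kruskal: consider edges lightest-first.
R4 R7 (2): add — endpoints in different components.
R3 R4 (3): add — endpoints in different components.
R3 R5 (4): add — endpoints in different components.
R5 R8 (5): add — endpoints in different components.
R4 R6 (7): add — endpoints in different components.
R1 R6 (8): add — endpoints in different components.
R6 R9 (9): add — endpoints in different components.
R2 R6 (10): add — endpoints in different components.
MST edge set: {R4 R7, R3 R4, R3 R5, R5 R8, R4 R6, R1 R6, R6 R9, R2 R6}.
Of the listed edges, {R3 R5, R3 R4} are in the MST → 2.

2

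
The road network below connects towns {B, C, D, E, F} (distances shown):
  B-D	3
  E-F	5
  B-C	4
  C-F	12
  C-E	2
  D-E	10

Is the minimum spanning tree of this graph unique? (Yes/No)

Kruskal's algorithm — process edges by increasing weight (ties by edge label):
C-E (2): add — endpoints in different components.
B-D (3): add — endpoints in different components.
B-C (4): add — endpoints in different components.
E-F (5): add — endpoints in different components.
Every non-tree edge has weight strictly greater than the heaviest edge on the tree path between its endpoints, so the MST is unique.

Yes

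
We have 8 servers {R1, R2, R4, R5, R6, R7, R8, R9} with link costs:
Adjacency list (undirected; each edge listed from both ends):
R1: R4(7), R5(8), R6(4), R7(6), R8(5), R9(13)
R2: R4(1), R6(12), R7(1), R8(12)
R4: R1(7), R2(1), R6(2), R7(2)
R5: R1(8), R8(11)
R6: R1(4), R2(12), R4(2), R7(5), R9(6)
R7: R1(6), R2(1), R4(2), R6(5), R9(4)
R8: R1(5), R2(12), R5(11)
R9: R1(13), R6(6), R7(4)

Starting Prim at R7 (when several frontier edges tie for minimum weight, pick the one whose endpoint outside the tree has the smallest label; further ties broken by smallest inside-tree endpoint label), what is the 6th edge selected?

Prim's algorithm from R7:
Step 1: cheapest edge leaving the tree is R2–R7 (1); add R2.
Step 2: cheapest edge leaving the tree is R2–R4 (1); add R4.
Step 3: cheapest edge leaving the tree is R4–R6 (2); add R6.
Step 4: cheapest edge leaving the tree is R1–R6 (4); add R1.
Step 5: cheapest edge leaving the tree is R7–R9 (4); add R9.
Step 6: cheapest edge leaving the tree is R1–R8 (5); add R8.
Step 7: cheapest edge leaving the tree is R1–R5 (8); add R5.
The 6th edge added is R1–R8.

R1-R8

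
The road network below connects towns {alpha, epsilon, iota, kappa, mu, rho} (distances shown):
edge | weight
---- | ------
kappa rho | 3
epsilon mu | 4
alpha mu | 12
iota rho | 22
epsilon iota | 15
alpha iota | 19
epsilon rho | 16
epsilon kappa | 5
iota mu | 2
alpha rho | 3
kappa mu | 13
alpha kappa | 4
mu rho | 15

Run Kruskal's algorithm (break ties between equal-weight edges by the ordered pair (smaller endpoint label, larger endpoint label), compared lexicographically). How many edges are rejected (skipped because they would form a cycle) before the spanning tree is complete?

1

Kruskal's algorithm — process edges by increasing weight (ties by edge label):
iota mu (2): add. Components now {kappa} {iota,mu} {alpha} {epsilon} {rho}
alpha rho (3): add. Components now {kappa} {iota,mu} {alpha,rho} {epsilon}
kappa rho (3): add. Components now {alpha,kappa,rho} {iota,mu} {epsilon}
alpha kappa (4): skip — kappa and alpha already connected.
epsilon mu (4): add. Components now {alpha,kappa,rho} {epsilon,iota,mu}
epsilon kappa (5): add. Components now {alpha,epsilon,iota,kappa,mu,rho}
Edges rejected before the tree was complete: 1.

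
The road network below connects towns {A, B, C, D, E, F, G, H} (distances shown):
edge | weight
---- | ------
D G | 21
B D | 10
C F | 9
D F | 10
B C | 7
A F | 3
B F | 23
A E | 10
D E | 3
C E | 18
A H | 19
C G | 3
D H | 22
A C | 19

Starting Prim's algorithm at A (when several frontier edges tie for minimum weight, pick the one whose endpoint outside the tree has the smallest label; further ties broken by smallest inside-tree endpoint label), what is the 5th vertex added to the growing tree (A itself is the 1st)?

Prim, starting at A.
Step 1: cheapest edge leaving the tree is A F (3); add F.
Step 2: cheapest edge leaving the tree is C F (9); add C.
Step 3: cheapest edge leaving the tree is C G (3); add G.
Step 4: cheapest edge leaving the tree is B C (7); add B.
Step 5: cheapest edge leaving the tree is B D (10); add D.
Step 6: cheapest edge leaving the tree is D E (3); add E.
Step 7: cheapest edge leaving the tree is A H (19); add H.
Vertex order: A, F, C, G, B, D, E, H. The 5th vertex is B.

B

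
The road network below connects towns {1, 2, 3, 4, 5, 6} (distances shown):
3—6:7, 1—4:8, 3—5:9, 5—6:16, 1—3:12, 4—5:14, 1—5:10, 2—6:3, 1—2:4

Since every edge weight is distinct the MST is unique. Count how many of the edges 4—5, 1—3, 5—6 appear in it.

Sort edges by weight, then run Kruskal:
2—6 (3): add — endpoints in different components.
1—2 (4): add — endpoints in different components.
3—6 (7): add — endpoints in different components.
1—4 (8): add — endpoints in different components.
3—5 (9): add — endpoints in different components.
MST edge set: {2—6, 1—2, 3—6, 1—4, 3—5}.
Of the listed edges, {} are in the MST → 0.

0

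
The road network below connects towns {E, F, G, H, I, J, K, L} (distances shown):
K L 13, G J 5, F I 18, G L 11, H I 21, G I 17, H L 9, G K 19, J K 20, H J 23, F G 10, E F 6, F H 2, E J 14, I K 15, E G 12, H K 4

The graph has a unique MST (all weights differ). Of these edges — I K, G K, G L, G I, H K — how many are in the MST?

Sort edges by weight, then run Kruskal:
F H (2): add — endpoints in different components.
H K (4): add — endpoints in different components.
G J (5): add — endpoints in different components.
E F (6): add — endpoints in different components.
H L (9): add — endpoints in different components.
F G (10): add — endpoints in different components.
G L (11): skip — G and L already connected.
E G (12): skip — E and G already connected.
K L (13): skip — K and L already connected.
E J (14): skip — E and J already connected.
I K (15): add — endpoints in different components.
MST edge set: {F H, H K, G J, E F, H L, F G, I K}.
Of the listed edges, {I K, H K} are in the MST → 2.

2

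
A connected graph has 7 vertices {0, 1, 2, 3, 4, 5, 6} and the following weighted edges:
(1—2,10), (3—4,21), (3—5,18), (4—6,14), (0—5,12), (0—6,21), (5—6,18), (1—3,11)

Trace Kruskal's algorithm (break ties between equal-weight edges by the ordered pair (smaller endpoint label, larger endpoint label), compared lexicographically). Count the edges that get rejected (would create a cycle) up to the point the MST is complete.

0

Kruskal's algorithm — process edges by increasing weight (ties by edge label):
1—2 (10): add. Components now {0} {1,2} {3} {4} {5} {6}
1—3 (11): add. Components now {0} {1,2,3} {4} {5} {6}
0—5 (12): add. Components now {0,5} {1,2,3} {4} {6}
4—6 (14): add. Components now {0,5} {1,2,3} {4,6}
3—5 (18): add. Components now {0,1,2,3,5} {4,6}
5—6 (18): add. Components now {0,1,2,3,4,5,6}
Edges rejected before the tree was complete: 0.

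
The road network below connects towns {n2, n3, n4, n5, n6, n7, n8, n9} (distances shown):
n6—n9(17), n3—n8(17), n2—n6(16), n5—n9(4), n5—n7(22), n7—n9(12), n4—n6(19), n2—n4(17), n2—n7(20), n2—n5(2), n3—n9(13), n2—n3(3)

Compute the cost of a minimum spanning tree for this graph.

Prim, starting at n4.
Step 1: frontier [n2—n4 17, n4—n6 19] → take n2—n4 (17); add n2.
Step 2: frontier [n2—n5 2, n2—n3 3, n2—n6 16, n2—n7 20, n4—n6 19] → take n2—n5 (2); add n5.
Step 3: frontier [n2—n3 3, n2—n6 16, n2—n7 20, n4—n6 19, n5—n9 4, n5—n7 22] → take n2—n3 (3); add n3.
Step 4: frontier [n2—n6 16, n2—n7 20, n3—n9 13, n3—n8 17, n4—n6 19, n5—n9 4, n5—n7 22] → take n5—n9 (4); add n9.
Step 5: frontier [n2—n6 16, n2—n7 20, n3—n8 17, n4—n6 19, n5—n7 22, n7—n9 12, n6—n9 17] → take n7—n9 (12); add n7.
Step 6: frontier [n2—n6 16, n3—n8 17, n4—n6 19, n6—n9 17] → take n2—n6 (16); add n6.
Step 7: frontier [n3—n8 17] → take n3—n8 (17); add n8.
MST edges: n2—n4, n2—n5, n2—n3, n5—n9, n7—n9, n2—n6, n3—n8; total weight 17+2+3+4+12+16+17 = 71.

71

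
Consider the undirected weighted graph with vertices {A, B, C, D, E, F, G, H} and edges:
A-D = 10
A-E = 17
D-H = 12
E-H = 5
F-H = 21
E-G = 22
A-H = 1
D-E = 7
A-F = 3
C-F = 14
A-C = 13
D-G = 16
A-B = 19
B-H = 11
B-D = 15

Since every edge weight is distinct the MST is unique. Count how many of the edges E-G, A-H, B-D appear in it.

1

Sort edges by weight, then run Kruskal:
A-H (1): add — endpoints in different components.
A-F (3): add — endpoints in different components.
E-H (5): add — endpoints in different components.
D-E (7): add — endpoints in different components.
A-D (10): skip — A and D already connected.
B-H (11): add — endpoints in different components.
D-H (12): skip — D and H already connected.
A-C (13): add — endpoints in different components.
C-F (14): skip — C and F already connected.
B-D (15): skip — B and D already connected.
D-G (16): add — endpoints in different components.
MST edge set: {A-H, A-F, E-H, D-E, B-H, A-C, D-G}.
Of the listed edges, {A-H} are in the MST → 1.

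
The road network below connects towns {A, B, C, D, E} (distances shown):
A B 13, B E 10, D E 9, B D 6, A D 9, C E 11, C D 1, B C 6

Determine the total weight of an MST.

Kruskal: consider edges lightest-first.
C D (1): add. Components now {A} {B} {C,D} {E}
B C (6): add. Components now {A} {B,C,D} {E}
B D (6): skip — B and D already connected.
A D (9): add. Components now {A,B,C,D} {E}
D E (9): add. Components now {A,B,C,D,E}
MST edges: C D, B C, A D, D E; total weight 1+6+9+9 = 25.

25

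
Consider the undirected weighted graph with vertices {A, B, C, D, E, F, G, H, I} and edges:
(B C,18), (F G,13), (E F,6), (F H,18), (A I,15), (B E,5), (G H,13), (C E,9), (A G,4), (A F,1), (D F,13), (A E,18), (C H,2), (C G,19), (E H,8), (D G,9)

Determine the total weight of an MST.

Grow the tree from B using Prim:
Step 1: cheapest edge leaving the tree is B E (5); add E.
Step 2: cheapest edge leaving the tree is E F (6); add F.
Step 3: cheapest edge leaving the tree is A F (1); add A.
Step 4: cheapest edge leaving the tree is A G (4); add G.
Step 5: cheapest edge leaving the tree is E H (8); add H.
Step 6: cheapest edge leaving the tree is C H (2); add C.
Step 7: cheapest edge leaving the tree is D G (9); add D.
Step 8: cheapest edge leaving the tree is A I (15); add I.
MST edges: B E, E F, A F, A G, E H, C H, D G, A I; total weight 5+6+1+4+8+2+9+15 = 50.

50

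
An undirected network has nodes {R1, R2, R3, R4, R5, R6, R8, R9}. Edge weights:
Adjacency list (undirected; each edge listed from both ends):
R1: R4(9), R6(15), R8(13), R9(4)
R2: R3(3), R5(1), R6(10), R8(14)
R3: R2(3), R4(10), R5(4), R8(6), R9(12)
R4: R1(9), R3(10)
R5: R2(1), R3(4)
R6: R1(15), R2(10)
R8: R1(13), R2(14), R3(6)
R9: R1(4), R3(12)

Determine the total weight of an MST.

Prim, starting at R3.
Step 1: frontier [R2-R3 3, R3-R5 4, R3-R8 6, R3-R4 10, R3-R9 12] → take R2-R3 (3); add R2.
Step 2: frontier [R2-R5 1, R2-R6 10, R2-R8 14, R3-R5 4, R3-R8 6, R3-R4 10, R3-R9 12] → take R2-R5 (1); add R5.
Step 3: frontier [R2-R6 10, R2-R8 14, R3-R8 6, R3-R4 10, R3-R9 12] → take R3-R8 (6); add R8.
Step 4: frontier [R2-R6 10, R3-R4 10, R3-R9 12, R1-R8 13] → take R3-R4 (10); add R4.
Step 5: frontier [R2-R6 10, R3-R9 12, R1-R4 9, R1-R8 13] → take R1-R4 (9); add R1.
Step 6: frontier [R1-R9 4, R1-R6 15, R2-R6 10, R3-R9 12] → take R1-R9 (4); add R9.
Step 7: frontier [R1-R6 15, R2-R6 10] → take R2-R6 (10); add R6.
MST edges: R2-R3, R2-R5, R3-R8, R3-R4, R1-R4, R1-R9, R2-R6; total weight 3+1+6+10+9+4+10 = 43.

43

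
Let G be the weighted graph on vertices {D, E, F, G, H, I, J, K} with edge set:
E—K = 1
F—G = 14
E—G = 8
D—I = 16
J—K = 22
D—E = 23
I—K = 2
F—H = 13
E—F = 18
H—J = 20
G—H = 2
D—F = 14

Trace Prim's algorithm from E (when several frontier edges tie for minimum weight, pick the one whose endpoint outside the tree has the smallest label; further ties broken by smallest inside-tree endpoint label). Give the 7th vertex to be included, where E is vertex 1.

D

Prim's algorithm from E:
Step 1: cheapest edge leaving the tree is E—K (1); add K.
Step 2: cheapest edge leaving the tree is I—K (2); add I.
Step 3: cheapest edge leaving the tree is E—G (8); add G.
Step 4: cheapest edge leaving the tree is G—H (2); add H.
Step 5: cheapest edge leaving the tree is F—H (13); add F.
Step 6: cheapest edge leaving the tree is D—F (14); add D.
Step 7: cheapest edge leaving the tree is H—J (20); add J.
Vertex order: E, K, I, G, H, F, D, J. The 7th vertex is D.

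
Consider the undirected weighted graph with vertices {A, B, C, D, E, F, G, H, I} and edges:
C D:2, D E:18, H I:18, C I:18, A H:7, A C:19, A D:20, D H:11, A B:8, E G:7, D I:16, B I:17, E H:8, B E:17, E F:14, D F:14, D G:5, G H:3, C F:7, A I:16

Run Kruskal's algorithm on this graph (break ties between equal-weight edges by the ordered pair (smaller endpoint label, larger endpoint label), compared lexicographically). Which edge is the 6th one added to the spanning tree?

E-G

Sort edges by weight, then run Kruskal:
C D (2): add — endpoints in different components.
G H (3): add — endpoints in different components.
D G (5): add — endpoints in different components.
A H (7): add — endpoints in different components.
C F (7): add — endpoints in different components.
E G (7): add — endpoints in different components.
A B (8): add — endpoints in different components.
E H (8): skip — E and H already connected.
D H (11): skip — D and H already connected.
D F (14): skip — D and F already connected.
E F (14): skip — E and F already connected.
A I (16): add — endpoints in different components.
The 6th edge added is E G.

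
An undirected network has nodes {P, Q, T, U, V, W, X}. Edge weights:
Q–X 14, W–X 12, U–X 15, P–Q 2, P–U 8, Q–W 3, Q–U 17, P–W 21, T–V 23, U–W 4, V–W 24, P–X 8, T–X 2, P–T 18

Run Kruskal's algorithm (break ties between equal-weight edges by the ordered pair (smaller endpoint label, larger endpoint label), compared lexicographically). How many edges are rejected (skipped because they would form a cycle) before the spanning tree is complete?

Sort edges by weight, then run Kruskal:
P–Q (2): add — endpoints in different components.
T–X (2): add — endpoints in different components.
Q–W (3): add — endpoints in different components.
U–W (4): add — endpoints in different components.
P–U (8): skip — U and P already connected.
P–X (8): add — endpoints in different components.
W–X (12): skip — W and X already connected.
Q–X (14): skip — X and Q already connected.
U–X (15): skip — U and X already connected.
Q–U (17): skip — U and Q already connected.
P–T (18): skip — P and T already connected.
P–W (21): skip — P and W already connected.
T–V (23): add — endpoints in different components.
Edges rejected before the tree was complete: 7.

7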